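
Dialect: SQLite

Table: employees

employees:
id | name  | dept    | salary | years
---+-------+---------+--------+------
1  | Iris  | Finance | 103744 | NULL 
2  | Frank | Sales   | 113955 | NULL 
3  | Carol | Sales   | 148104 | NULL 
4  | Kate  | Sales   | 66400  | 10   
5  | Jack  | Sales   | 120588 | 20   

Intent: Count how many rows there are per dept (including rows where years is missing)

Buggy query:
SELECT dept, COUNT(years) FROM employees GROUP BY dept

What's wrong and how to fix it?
Bug: COUNT(column) counts non-NULL values only; rows with NULL years aren't counted

Fix: Use COUNT(*) to count all rows regardless of NULL

Corrected query:
SELECT dept, COUNT(*) FROM employees GROUP BY dept

Result:
dept    | COUNT(*)
--------+---------
Finance | 1       
Sales   | 4       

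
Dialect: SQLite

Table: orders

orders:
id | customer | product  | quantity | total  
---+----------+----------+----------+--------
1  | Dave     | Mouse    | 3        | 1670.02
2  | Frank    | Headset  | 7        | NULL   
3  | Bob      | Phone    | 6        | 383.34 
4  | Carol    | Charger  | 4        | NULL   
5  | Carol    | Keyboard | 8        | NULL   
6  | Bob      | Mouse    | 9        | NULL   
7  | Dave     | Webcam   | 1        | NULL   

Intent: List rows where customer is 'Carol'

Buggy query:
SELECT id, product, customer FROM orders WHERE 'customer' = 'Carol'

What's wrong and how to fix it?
Bug: Single quotes denote string literals in SQL; the column name is being compared as a constant string

Fix: Remove the quotes around the column name (or use double quotes for an identifier)

Corrected query:
SELECT id, product, customer FROM orders WHERE customer = 'Carol'

Result:
id | product  | customer
---+----------+---------
4  | Charger  | Carol   
5  | Keyboard | Carol   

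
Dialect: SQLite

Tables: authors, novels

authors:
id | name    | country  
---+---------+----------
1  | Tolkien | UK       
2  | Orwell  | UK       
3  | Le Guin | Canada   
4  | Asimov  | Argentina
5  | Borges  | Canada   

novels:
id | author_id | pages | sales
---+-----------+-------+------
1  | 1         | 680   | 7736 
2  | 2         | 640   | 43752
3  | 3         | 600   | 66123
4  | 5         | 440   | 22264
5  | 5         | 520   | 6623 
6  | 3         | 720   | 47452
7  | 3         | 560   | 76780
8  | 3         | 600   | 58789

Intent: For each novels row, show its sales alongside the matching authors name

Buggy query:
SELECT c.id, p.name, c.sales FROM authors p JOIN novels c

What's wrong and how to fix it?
Bug: JOIN with no ON clause produces a cartesian product; every novels row pairs with every authors row

Fix: Add ON c.author_id = p.id to the JOIN

Corrected query:
SELECT c.id, p.name, c.sales FROM authors p JOIN novels c ON c.author_id = p.id

Result:
id | name    | sales
---+---------+------
1  | Tolkien | 7736 
2  | Orwell  | 43752
3  | Le Guin | 66123
4  | Borges  | 22264
5  | Borges  | 6623 
6  | Le Guin | 47452
7  | Le Guin | 76780
8  | Le Guin | 58789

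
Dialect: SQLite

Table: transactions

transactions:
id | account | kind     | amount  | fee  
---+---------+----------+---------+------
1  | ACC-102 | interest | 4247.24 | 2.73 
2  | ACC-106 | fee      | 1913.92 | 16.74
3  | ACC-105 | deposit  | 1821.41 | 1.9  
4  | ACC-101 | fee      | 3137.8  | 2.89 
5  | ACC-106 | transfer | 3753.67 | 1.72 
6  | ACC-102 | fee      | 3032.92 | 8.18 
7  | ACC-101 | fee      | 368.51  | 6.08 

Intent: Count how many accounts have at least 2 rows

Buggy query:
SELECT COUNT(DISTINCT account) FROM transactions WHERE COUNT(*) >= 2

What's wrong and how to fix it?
Bug: COUNT(*) cannot appear in WHERE; the per-group count doesn't exist yet

Fix: Use a subquery that GROUPs and filters with HAVING, then count its rows

Corrected query:
SELECT COUNT(*) FROM (SELECT account FROM transactions GROUP BY account HAVING COUNT(*) >= 2)

Result:
COUNT(*)
--------
3       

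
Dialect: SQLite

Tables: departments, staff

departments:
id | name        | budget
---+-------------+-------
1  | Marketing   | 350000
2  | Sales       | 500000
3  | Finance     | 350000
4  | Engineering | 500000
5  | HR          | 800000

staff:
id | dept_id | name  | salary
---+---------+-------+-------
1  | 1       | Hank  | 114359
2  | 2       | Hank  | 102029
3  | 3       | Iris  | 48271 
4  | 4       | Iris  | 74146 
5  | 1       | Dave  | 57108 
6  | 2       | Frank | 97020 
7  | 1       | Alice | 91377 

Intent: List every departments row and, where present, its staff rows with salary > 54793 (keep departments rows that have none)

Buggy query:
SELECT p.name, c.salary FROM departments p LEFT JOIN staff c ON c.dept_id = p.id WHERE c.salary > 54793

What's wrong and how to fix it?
Bug: A WHERE condition on the right-hand table after LEFT JOIN drops unmatched parents

Fix: Move the right-table condition into the ON clause so unmatched parents are kept

Corrected query:
SELECT p.name, c.salary FROM departments p LEFT JOIN staff c ON c.dept_id = p.id AND c.salary > 54793

Result:
name        | salary
------------+-------
Marketing   | 57108 
Marketing   | 91377 
Marketing   | 114359
Sales       | 97020 
Sales       | 102029
Finance     | NULL  
Engineering | 74146 
HR          | NULL  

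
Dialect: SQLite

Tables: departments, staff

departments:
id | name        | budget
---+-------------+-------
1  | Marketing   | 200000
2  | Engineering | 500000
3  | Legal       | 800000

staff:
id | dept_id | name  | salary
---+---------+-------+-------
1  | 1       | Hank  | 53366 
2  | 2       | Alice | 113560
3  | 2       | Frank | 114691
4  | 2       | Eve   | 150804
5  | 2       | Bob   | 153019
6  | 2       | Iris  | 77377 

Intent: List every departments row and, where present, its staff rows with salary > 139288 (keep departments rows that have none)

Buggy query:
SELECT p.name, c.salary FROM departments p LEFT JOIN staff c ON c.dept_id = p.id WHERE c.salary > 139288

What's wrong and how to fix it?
Bug: Filtering c.salary in WHERE discards the NULL rows produced by LEFT JOIN, turning it into an inner join

Fix: Move the right-table condition into the ON clause so unmatched parents are kept

Corrected query:
SELECT p.name, c.salary FROM departments p LEFT JOIN staff c ON c.dept_id = p.id AND c.salary > 139288

Result:
name        | salary
------------+-------
Marketing   | NULL  
Engineering | 150804
Engineering | 153019
Legal       | NULL  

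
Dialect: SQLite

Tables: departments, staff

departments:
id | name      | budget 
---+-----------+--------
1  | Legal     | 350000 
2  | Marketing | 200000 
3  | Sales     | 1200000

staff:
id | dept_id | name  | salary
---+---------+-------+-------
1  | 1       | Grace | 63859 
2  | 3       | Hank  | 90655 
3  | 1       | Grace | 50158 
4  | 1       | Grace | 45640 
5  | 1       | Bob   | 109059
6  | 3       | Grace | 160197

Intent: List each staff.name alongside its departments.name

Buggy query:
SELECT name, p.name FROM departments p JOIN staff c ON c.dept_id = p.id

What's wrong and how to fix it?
Bug: Both tables have a 'name' column; the unqualified reference is ambiguous

Fix: Qualify the column with its table alias (c.name)

Corrected query:
SELECT c.name, p.name FROM departments p JOIN staff c ON c.dept_id = p.id

Result:
name  | name 
------+------
Grace | Legal
Hank  | Sales
Grace | Legal
Grace | Legal
Bob   | Legal
Grace | Sales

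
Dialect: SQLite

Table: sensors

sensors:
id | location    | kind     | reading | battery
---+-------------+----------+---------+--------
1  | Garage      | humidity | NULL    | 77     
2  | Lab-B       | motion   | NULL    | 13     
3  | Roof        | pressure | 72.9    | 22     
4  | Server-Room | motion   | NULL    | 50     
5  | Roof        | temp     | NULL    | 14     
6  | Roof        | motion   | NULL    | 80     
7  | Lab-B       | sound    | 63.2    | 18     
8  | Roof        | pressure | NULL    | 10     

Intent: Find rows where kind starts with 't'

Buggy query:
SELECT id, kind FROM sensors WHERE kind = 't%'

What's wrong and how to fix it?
Bug: '=' compares the literal string including the % character; pattern matching needs LIKE

Fix: Replace '=' with LIKE so 't%' is treated as a pattern

Corrected query:
SELECT id, kind FROM sensors WHERE kind LIKE 't%'

Result:
id | kind
---+-----
5  | temp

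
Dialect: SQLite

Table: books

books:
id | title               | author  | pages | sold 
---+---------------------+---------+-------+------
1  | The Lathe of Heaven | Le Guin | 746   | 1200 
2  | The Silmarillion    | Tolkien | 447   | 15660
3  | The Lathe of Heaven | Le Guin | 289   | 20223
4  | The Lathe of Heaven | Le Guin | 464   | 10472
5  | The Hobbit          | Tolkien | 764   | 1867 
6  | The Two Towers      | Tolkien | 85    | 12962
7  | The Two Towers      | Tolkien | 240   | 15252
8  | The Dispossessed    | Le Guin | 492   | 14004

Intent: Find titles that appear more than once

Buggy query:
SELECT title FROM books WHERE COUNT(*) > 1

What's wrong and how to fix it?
Bug: COUNT(*) is an aggregate and cannot be used in WHERE

Fix: GROUP BY title, then filter groups with HAVING COUNT(*) > 1

Corrected query:
SELECT title FROM books GROUP BY title HAVING COUNT(*) > 1

Result:
title              
-------------------
The Lathe of Heaven
The Two Towers     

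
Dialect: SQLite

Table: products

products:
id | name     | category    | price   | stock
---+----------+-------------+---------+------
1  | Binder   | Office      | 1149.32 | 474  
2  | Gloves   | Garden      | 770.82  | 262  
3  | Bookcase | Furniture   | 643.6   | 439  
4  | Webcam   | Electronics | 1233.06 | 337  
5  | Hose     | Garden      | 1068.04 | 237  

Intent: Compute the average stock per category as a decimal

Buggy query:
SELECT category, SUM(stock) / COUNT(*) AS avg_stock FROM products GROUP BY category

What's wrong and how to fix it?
Bug: Both operands are integers, so '/' performs integer division and truncates

Fix: Cast one side to REAL so the division keeps the fractional part

Corrected query:
SELECT category, SUM(stock) * 1.0 / COUNT(*) AS avg_stock FROM products GROUP BY category

Result:
category    | avg_stock
------------+----------
Electronics | 337      
Furniture   | 439      
Garden      | 249.5    
Office      | 474      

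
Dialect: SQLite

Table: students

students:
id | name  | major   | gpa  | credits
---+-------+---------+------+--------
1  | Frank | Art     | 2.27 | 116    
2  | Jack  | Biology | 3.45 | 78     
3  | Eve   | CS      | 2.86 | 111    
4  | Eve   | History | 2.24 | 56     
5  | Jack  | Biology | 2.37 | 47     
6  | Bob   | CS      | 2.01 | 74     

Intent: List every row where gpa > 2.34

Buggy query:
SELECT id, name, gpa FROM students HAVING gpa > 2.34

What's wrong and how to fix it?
Bug: HAVING filters the output of aggregation, but this query has no GROUP BY and no aggregate functions, so SQLite rejects it (HAVING clause on a non-aggregate query); the condition here is per row

Fix: Use WHERE for row-level filtering

Corrected query:
SELECT id, name, gpa FROM students WHERE gpa > 2.34

Result:
id | name | gpa 
---+------+-----
2  | Jack | 3.45
3  | Eve  | 2.86
5  | Jack | 2.37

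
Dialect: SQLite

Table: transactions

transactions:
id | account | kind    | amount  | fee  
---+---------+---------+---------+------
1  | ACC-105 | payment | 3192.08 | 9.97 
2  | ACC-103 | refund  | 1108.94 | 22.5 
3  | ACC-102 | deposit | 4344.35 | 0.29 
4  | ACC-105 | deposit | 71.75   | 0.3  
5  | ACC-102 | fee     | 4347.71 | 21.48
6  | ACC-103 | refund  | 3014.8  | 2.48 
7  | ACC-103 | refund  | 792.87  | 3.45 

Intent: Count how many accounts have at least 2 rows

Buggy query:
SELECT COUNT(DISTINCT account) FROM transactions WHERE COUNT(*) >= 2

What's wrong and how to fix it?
Bug: WHERE filters individual rows, not groups, so a group-level COUNT is invalid there

Fix: Group first with HAVING COUNT(*) >= 2, then COUNT the resulting groups

Corrected query:
SELECT COUNT(*) FROM (SELECT account FROM transactions GROUP BY account HAVING COUNT(*) >= 2)

Result:
COUNT(*)
--------
3       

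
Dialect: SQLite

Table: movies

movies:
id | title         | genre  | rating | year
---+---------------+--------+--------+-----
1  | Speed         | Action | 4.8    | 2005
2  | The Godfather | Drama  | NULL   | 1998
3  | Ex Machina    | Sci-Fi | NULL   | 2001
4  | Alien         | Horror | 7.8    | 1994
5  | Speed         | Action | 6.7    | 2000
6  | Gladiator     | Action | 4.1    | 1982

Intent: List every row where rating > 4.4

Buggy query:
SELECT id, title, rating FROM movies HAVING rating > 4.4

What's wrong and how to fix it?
Bug: HAVING filters the output of aggregation, but this query has no GROUP BY and no aggregate functions, so SQLite rejects it (HAVING clause on a non-aggregate query); the condition here is per row

Fix: Use WHERE for row-level filtering

Corrected query:
SELECT id, title, rating FROM movies WHERE rating > 4.4

Result:
id | title | rating
---+-------+-------
1  | Speed | 4.8   
4  | Alien | 7.8   
5  | Speed | 6.7   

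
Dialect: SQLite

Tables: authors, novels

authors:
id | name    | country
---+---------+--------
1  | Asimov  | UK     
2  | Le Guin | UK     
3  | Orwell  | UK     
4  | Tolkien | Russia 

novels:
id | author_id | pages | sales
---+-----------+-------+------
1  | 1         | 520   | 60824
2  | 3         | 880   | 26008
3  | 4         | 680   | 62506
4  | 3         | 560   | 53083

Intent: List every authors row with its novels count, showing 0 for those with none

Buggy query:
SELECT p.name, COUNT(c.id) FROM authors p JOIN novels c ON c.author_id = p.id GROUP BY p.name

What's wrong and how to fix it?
Bug: An inner join excludes parents with zero children

Fix: Switch to LEFT JOIN to retain unmatched parent rows

Corrected query:
SELECT p.name, COUNT(c.id) FROM authors p LEFT JOIN novels c ON c.author_id = p.id GROUP BY p.name

Result:
name    | COUNT(c.id)
--------+------------
Asimov  | 1          
Le Guin | 0          
Orwell  | 2          
Tolkien | 1          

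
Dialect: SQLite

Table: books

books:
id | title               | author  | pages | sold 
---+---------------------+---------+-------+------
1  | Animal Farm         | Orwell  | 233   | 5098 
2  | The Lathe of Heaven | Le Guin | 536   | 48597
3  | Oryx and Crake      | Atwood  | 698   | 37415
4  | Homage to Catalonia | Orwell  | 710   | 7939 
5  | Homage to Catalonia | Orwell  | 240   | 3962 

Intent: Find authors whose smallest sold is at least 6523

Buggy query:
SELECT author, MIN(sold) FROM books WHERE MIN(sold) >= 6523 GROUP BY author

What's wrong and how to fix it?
Bug: Aggregates like MIN are computed per group after WHERE runs

Fix: Use HAVING for the per-group MIN condition

Corrected query:
SELECT author, MIN(sold) FROM books GROUP BY author HAVING MIN(sold) >= 6523

Result:
author  | MIN(sold)
--------+----------
Atwood  | 37415    
Le Guin | 48597    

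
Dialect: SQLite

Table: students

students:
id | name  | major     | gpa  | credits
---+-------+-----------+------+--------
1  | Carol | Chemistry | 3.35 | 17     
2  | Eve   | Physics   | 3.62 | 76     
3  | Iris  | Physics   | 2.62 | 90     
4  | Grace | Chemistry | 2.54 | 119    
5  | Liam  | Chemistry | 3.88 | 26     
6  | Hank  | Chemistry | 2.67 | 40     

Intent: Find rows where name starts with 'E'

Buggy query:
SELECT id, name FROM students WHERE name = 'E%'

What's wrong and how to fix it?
Bug: Wildcards only work with LIKE; '=' treats '%' as a literal character

Fix: Replace '=' with LIKE so 'E%' is treated as a pattern

Corrected query:
SELECT id, name FROM students WHERE name LIKE 'E%'

Result:
id | name
---+-----
2  | Eve 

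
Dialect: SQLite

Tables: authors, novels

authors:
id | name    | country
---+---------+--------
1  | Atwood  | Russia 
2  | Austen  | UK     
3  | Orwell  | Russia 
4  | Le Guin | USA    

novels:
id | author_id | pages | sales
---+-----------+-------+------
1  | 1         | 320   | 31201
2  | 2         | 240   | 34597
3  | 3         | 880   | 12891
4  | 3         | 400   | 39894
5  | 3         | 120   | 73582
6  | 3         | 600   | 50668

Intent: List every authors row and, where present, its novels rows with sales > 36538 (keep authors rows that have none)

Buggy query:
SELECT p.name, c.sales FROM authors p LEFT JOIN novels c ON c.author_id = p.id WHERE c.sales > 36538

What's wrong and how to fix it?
Bug: A WHERE condition on the right-hand table after LEFT JOIN drops unmatched parents

Fix: Put 'c.sales > 36538' in the JOIN's ON clause instead of WHERE

Corrected query:
SELECT p.name, c.sales FROM authors p LEFT JOIN novels c ON c.author_id = p.id AND c.sales > 36538

Result:
name    | sales
--------+------
Atwood  | NULL 
Austen  | NULL 
Orwell  | 39894
Orwell  | 50668
Orwell  | 73582
Le Guin | NULL 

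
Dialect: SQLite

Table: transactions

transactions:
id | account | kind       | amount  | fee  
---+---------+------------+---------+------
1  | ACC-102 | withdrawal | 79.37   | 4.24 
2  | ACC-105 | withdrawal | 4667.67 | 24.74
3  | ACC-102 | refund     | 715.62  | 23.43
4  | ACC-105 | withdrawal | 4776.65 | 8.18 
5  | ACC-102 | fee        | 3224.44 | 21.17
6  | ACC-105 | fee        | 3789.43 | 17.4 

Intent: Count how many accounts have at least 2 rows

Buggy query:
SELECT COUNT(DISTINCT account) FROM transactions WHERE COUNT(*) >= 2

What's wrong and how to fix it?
Bug: COUNT(*) cannot appear in WHERE; the per-group count doesn't exist yet

Fix: Group first with HAVING COUNT(*) >= 2, then COUNT the resulting groups

Corrected query:
SELECT COUNT(*) FROM (SELECT account FROM transactions GROUP BY account HAVING COUNT(*) >= 2)

Result:
COUNT(*)
--------
2       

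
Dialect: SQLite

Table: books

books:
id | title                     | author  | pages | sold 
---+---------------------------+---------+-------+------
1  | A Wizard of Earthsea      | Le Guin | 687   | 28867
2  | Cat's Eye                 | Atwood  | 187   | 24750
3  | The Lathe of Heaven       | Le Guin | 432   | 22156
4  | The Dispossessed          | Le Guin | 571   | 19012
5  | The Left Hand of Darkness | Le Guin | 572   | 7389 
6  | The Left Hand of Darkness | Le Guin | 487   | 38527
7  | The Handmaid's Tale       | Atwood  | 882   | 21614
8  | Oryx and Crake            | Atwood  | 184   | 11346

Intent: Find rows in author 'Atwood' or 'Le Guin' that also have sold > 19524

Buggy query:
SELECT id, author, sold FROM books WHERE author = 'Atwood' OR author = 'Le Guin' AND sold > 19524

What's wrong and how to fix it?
Bug: Without parentheses, AND is evaluated before OR, so the sold filter only applies to the 'Le Guin' branch

Fix: Add parentheses around the OR so the AND applies to both alternatives

Corrected query:
SELECT id, author, sold FROM books WHERE (author = 'Atwood' OR author = 'Le Guin') AND sold > 19524

Result:
id | author  | sold 
---+---------+------
1  | Le Guin | 28867
2  | Atwood  | 24750
3  | Le Guin | 22156
6  | Le Guin | 38527
7  | Atwood  | 21614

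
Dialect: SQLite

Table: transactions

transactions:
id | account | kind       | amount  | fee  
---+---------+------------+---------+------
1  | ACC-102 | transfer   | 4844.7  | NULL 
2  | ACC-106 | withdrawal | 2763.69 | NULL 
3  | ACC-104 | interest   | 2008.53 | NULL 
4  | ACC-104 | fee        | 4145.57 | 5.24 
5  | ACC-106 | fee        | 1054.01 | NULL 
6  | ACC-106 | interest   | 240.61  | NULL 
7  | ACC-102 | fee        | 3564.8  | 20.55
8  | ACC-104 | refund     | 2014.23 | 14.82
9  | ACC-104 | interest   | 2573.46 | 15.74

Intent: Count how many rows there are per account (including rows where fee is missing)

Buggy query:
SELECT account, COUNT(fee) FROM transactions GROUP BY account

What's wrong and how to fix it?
Bug: COUNT(column) counts non-NULL values only; rows with NULL fee aren't counted

Fix: Use COUNT(*) to count all rows regardless of NULL

Corrected query:
SELECT account, COUNT(*) FROM transactions GROUP BY account

Result:
account | COUNT(*)
--------+---------
ACC-102 | 2       
ACC-104 | 4       
ACC-106 | 3       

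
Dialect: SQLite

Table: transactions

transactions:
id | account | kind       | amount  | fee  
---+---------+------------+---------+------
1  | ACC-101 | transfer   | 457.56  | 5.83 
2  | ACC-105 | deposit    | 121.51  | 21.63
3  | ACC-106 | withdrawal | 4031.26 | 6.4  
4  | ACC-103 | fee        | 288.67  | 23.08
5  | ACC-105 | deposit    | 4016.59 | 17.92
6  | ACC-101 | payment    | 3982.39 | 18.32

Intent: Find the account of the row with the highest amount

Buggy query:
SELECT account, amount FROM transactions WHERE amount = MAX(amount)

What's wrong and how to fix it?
Bug: WHERE is evaluated per row; an aggregate over the whole table isn't defined there

Fix: Use a subquery: WHERE amount = (SELECT MAX(amount) FROM transactions)

Corrected query:
SELECT account, amount FROM transactions WHERE amount = (SELECT MAX(amount) FROM transactions)

Result:
account | amount 
--------+--------
ACC-106 | 4031.26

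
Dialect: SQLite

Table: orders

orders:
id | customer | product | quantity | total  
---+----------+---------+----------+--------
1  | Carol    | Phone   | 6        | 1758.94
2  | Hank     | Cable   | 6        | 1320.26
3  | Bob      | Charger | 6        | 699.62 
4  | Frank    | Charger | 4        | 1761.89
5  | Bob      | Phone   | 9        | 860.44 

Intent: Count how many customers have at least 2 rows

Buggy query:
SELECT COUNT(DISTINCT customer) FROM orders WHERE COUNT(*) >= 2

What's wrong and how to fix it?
Bug: WHERE filters individual rows, not groups, so a group-level COUNT is invalid there

Fix: Group first with HAVING COUNT(*) >= 2, then COUNT the resulting groups

Corrected query:
SELECT COUNT(*) FROM (SELECT customer FROM orders GROUP BY customer HAVING COUNT(*) >= 2)

Result:
COUNT(*)
--------
1       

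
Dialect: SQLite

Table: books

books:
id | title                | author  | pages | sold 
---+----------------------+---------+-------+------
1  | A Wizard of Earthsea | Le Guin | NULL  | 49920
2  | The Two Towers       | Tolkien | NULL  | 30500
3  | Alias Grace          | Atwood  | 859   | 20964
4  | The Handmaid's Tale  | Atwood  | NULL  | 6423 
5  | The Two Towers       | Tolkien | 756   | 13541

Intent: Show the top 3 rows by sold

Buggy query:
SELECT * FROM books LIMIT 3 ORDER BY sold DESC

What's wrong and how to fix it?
Bug: LIMIT must come after ORDER BY

Fix: Swap the clauses: ORDER BY first, then LIMIT

Corrected query:
SELECT * FROM books ORDER BY sold DESC LIMIT 3

Result:
id | title                | author  | pages | sold 
---+----------------------+---------+-------+------
1  | A Wizard of Earthsea | Le Guin | NULL  | 49920
2  | The Two Towers       | Tolkien | NULL  | 30500
3  | Alias Grace          | Atwood  | 859   | 20964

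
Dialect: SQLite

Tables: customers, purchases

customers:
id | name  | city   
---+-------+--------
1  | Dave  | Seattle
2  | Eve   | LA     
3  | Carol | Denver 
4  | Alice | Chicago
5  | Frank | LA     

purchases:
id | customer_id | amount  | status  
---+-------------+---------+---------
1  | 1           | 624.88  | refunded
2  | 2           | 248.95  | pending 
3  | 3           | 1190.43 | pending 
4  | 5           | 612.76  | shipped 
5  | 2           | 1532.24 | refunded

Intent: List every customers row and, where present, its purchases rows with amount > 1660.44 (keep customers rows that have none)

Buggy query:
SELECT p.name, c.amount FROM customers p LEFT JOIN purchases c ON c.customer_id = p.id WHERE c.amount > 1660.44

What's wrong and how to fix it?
Bug: Filtering c.amount in WHERE discards the NULL rows produced by LEFT JOIN, turning it into an inner join

Fix: Move the right-table condition into the ON clause so unmatched parents are kept

Corrected query:
SELECT p.name, c.amount FROM customers p LEFT JOIN purchases c ON c.customer_id = p.id AND c.amount > 1660.44

Result:
name  | amount
------+-------
Dave  | NULL  
Eve   | NULL  
Carol | NULL  
Alice | NULL  
Frank | NULL  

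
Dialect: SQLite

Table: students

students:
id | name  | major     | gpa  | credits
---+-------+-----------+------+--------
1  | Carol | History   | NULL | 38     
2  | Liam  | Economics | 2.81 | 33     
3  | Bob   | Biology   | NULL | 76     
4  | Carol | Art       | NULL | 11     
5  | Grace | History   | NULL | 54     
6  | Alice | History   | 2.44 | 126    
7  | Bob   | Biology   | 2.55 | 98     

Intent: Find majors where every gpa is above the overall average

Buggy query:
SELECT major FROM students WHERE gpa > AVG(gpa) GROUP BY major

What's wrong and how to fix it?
Bug: AVG() is an aggregate; it can't sit directly in WHERE

Fix: Compute the overall average in a scalar subquery and compare each group's MIN against it in HAVING

Corrected query:
SELECT major FROM students GROUP BY major HAVING MIN(gpa) > (SELECT AVG(gpa) FROM students)

Result:
major    
---------
Economics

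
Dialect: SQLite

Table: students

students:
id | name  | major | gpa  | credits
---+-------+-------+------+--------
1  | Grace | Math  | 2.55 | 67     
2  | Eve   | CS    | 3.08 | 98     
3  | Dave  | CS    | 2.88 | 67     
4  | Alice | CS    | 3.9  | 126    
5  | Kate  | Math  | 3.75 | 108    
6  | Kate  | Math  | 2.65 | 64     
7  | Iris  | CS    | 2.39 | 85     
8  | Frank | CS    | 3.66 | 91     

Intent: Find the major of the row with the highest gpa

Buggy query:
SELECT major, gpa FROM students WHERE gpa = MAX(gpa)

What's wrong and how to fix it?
Bug: MAX(gpa) is an aggregate and cannot be used directly in WHERE

Fix: Wrap MAX in a scalar subquery so WHERE compares against a single value

Corrected query:
SELECT major, gpa FROM students WHERE gpa = (SELECT MAX(gpa) FROM students)

Result:
major | gpa
------+----
CS    | 3.9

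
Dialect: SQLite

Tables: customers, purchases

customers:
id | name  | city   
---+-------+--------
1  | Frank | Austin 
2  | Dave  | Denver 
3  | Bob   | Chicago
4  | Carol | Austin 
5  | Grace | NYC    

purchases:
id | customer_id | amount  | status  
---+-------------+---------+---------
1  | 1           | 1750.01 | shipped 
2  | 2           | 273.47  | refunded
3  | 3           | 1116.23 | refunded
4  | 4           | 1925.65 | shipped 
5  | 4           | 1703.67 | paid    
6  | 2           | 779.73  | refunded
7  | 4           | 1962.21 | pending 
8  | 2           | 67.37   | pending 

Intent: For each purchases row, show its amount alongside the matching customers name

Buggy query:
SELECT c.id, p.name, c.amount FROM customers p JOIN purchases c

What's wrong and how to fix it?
Bug: JOIN with no ON clause produces a cartesian product; every purchases row pairs with every customers row

Fix: Add ON c.customer_id = p.id to the JOIN

Corrected query:
SELECT c.id, p.name, c.amount FROM customers p JOIN purchases c ON c.customer_id = p.id

Result:
id | name  | amount 
---+-------+--------
1  | Frank | 1750.01
2  | Dave  | 273.47 
3  | Bob   | 1116.23
4  | Carol | 1925.65
5  | Carol | 1703.67
6  | Dave  | 779.73 
7  | Carol | 1962.21
8  | Dave  | 67.37  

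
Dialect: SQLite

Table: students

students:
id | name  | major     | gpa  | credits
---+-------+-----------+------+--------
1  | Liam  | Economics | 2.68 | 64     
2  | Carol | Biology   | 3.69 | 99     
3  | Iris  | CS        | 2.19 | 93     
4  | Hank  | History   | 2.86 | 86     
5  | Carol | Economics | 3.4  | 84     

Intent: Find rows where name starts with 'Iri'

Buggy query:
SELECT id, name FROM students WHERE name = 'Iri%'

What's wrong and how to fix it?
Bug: Wildcards only work with LIKE; '=' treats '%' as a literal character

Fix: Replace '=' with LIKE so 'Iri%' is treated as a pattern

Corrected query:
SELECT id, name FROM students WHERE name LIKE 'Iri%'

Result:
id | name
---+-----
3  | Iris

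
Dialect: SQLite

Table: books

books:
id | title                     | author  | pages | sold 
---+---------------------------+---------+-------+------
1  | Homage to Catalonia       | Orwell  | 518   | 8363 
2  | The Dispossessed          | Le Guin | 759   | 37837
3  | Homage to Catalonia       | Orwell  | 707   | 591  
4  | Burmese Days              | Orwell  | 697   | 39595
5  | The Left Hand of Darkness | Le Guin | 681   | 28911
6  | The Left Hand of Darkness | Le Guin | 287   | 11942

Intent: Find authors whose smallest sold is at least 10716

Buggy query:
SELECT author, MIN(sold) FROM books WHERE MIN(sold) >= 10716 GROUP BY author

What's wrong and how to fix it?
Bug: Aggregates like MIN are computed per group after WHERE runs

Fix: Replace WHERE with HAVING after the GROUP BY

Corrected query:
SELECT author, MIN(sold) FROM books GROUP BY author HAVING MIN(sold) >= 10716

Result:
author  | MIN(sold)
--------+----------
Le Guin | 11942    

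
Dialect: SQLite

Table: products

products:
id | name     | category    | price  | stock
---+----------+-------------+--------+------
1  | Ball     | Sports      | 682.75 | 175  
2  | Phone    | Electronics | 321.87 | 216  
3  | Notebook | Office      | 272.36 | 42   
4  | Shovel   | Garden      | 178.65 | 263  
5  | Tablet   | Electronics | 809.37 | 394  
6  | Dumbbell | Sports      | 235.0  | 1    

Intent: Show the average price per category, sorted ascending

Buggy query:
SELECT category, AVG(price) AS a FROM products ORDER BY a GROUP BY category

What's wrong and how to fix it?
Bug: ORDER BY appears before GROUP BY; SQL clause order requires GROUP BY first

Fix: Move ORDER BY to the end, after GROUP BY

Corrected query:
SELECT category, AVG(price) AS a FROM products GROUP BY category ORDER BY a

Result:
category    | a      
------------+--------
Garden      | 178.65 
Office      | 272.36 
Sports      | 458.875
Electronics | 565.62 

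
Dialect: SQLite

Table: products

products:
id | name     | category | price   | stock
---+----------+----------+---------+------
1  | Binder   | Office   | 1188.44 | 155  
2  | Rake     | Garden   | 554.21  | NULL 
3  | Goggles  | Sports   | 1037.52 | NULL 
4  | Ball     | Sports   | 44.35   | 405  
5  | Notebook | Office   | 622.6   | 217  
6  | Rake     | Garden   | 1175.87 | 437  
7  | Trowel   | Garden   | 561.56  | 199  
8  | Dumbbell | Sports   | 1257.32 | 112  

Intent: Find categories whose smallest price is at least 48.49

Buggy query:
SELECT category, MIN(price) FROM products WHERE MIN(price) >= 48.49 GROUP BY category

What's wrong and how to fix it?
Bug: Aggregates like MIN are computed per group after WHERE runs

Fix: Replace WHERE with HAVING after the GROUP BY

Corrected query:
SELECT category, MIN(price) FROM products GROUP BY category HAVING MIN(price) >= 48.49

Result:
category | MIN(price)
---------+-----------
Garden   | 554.21    
Office   | 622.6     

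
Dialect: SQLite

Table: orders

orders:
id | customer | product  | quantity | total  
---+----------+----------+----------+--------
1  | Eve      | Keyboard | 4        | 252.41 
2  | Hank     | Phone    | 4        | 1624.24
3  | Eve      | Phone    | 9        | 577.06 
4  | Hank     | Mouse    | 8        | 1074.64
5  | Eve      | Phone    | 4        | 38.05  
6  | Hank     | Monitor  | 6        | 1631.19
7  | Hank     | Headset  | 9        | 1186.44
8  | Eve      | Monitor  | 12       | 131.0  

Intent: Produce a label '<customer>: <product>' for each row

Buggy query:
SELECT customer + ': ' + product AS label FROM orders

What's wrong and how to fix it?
Bug: '+' is numeric addition; on text columns SQLite converts them to 0 instead of concatenating

Fix: Use the || operator for string concatenation

Corrected query:
SELECT customer || ': ' || product AS label FROM orders

Result:
label        
-------------
Eve: Keyboard
Hank: Phone  
Eve: Phone   
Hank: Mouse  
Eve: Phone   
Hank: Monitor
Hank: Headset
Eve: Monitor 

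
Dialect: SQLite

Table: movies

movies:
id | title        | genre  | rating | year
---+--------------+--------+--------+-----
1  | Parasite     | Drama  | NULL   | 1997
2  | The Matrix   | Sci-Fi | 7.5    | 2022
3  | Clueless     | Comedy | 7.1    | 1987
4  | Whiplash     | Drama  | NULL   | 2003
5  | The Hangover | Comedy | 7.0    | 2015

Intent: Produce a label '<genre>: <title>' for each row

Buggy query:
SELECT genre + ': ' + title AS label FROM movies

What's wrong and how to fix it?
Bug: SQLite uses || for string concatenation; + coerces text to numbers (yielding 0)

Fix: Use the || operator for string concatenation

Corrected query:
SELECT genre || ': ' || title AS label FROM movies

Result:
label               
--------------------
Drama: Parasite     
Sci-Fi: The Matrix  
Comedy: Clueless    
Drama: Whiplash     
Comedy: The Hangover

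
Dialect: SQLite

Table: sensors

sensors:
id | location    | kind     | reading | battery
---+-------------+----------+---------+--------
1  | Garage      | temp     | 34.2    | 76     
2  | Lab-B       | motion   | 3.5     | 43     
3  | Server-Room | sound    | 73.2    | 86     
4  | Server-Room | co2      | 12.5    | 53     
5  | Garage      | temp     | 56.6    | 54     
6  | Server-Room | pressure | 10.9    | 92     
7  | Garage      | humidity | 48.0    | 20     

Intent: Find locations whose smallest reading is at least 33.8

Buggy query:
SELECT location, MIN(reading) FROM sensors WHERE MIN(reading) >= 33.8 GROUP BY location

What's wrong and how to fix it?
Bug: MIN() in WHERE is a misuse of aggregate

Fix: Use HAVING for the per-group MIN condition

Corrected query:
SELECT location, MIN(reading) FROM sensors GROUP BY location HAVING MIN(reading) >= 33.8

Result:
location | MIN(reading)
---------+-------------
Garage   | 34.2        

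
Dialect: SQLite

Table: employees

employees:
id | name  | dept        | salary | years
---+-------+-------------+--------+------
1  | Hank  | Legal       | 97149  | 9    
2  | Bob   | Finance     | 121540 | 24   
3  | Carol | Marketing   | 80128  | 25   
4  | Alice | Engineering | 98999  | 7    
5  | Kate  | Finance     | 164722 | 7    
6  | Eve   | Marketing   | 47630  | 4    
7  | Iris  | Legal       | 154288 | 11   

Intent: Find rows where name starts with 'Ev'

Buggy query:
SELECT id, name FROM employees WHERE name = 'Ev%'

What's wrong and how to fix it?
Bug: Wildcards only work with LIKE; '=' treats '%' as a literal character

Fix: Replace '=' with LIKE so 'Ev%' is treated as a pattern

Corrected query:
SELECT id, name FROM employees WHERE name LIKE 'Ev%'

Result:
id | name
---+-----
6  | Eve 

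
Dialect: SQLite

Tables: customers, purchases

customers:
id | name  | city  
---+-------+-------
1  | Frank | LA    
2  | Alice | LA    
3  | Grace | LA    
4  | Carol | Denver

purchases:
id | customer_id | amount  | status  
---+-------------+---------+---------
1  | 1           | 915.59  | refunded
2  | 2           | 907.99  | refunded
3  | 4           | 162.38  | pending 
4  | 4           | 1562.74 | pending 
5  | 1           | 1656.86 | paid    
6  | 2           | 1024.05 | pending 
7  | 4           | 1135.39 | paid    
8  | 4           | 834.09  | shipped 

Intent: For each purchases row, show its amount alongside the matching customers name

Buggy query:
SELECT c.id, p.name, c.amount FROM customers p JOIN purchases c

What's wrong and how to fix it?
Bug: Missing join condition: each purchases row is matched to all customers rows instead of just its own

Fix: Specify the join condition linking the foreign key to the parent id

Corrected query:
SELECT c.id, p.name, c.amount FROM customers p JOIN purchases c ON c.customer_id = p.id

Result:
id | name  | amount 
---+-------+--------
1  | Frank | 915.59 
2  | Alice | 907.99 
3  | Carol | 162.38 
4  | Carol | 1562.74
5  | Frank | 1656.86
6  | Alice | 1024.05
7  | Carol | 1135.39
8  | Carol | 834.09 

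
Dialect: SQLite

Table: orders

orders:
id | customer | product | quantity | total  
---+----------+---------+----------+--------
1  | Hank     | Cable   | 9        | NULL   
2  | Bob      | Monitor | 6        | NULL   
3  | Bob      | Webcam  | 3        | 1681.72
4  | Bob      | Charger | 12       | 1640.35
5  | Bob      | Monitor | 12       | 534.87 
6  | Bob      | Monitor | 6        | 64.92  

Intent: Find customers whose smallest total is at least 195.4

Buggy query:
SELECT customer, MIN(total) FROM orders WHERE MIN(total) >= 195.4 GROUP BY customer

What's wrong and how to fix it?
Bug: Aggregates like MIN are computed per group after WHERE runs

Fix: Replace WHERE with HAVING after the GROUP BY

Corrected query:
SELECT customer, MIN(total) FROM orders GROUP BY customer HAVING MIN(total) >= 195.4

Result:
(no rows)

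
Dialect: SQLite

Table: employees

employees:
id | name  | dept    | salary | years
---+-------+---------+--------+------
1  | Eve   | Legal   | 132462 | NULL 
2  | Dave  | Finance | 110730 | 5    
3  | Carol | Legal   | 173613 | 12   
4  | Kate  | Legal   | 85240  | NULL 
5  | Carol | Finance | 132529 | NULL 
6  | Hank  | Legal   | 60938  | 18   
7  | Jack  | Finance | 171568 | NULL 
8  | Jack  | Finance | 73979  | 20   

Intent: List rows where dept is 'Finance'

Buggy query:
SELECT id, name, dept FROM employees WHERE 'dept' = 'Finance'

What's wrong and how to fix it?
Bug: 'dept' in single quotes is a string literal, not the column; the comparison is literal-vs-literal and never true

Fix: Remove the quotes around the column name (or use double quotes for an identifier)

Corrected query:
SELECT id, name, dept FROM employees WHERE dept = 'Finance'

Result:
id | name  | dept   
---+-------+--------
2  | Dave  | Finance
5  | Carol | Finance
7  | Jack  | Finance
8  | Jack  | Finance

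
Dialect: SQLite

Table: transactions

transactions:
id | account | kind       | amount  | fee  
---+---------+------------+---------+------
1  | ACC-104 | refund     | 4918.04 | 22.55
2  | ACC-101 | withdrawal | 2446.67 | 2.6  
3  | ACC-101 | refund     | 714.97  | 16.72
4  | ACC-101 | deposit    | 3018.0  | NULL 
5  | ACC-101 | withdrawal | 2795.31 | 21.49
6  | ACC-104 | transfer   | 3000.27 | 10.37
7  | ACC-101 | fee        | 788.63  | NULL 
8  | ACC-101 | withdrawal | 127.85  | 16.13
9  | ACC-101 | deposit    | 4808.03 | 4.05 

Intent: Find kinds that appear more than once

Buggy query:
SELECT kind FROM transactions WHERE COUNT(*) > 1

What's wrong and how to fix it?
Bug: COUNT(*) is an aggregate and cannot be used in WHERE

Fix: GROUP BY kind, then filter groups with HAVING COUNT(*) > 1

Corrected query:
SELECT kind FROM transactions GROUP BY kind HAVING COUNT(*) > 1

Result:
kind      
----------
deposit   
refund    
withdrawal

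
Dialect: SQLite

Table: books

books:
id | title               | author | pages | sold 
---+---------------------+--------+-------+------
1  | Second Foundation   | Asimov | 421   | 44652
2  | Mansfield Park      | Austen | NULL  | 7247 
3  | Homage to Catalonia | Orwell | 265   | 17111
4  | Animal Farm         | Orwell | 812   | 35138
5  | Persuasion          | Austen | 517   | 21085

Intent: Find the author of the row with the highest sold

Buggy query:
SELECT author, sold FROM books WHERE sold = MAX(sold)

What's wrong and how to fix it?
Bug: MAX(sold) is an aggregate and cannot be used directly in WHERE

Fix: Use a subquery: WHERE sold = (SELECT MAX(sold) FROM books)

Corrected query:
SELECT author, sold FROM books WHERE sold = (SELECT MAX(sold) FROM books)

Result:
author | sold 
-------+------
Asimov | 44652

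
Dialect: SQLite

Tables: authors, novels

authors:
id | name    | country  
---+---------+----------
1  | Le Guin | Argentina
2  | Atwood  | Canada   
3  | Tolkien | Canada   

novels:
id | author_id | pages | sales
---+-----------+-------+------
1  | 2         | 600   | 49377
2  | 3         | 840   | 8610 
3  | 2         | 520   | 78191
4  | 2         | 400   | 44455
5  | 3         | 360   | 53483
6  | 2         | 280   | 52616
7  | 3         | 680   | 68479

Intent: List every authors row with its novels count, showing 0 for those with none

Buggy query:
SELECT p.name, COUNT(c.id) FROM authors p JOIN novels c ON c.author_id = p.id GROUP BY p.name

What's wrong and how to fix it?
Bug: An inner join excludes parents with zero children

Fix: Switch to LEFT JOIN to retain unmatched parent rows

Corrected query:
SELECT p.name, COUNT(c.id) FROM authors p LEFT JOIN novels c ON c.author_id = p.id GROUP BY p.name

Result:
name    | COUNT(c.id)
--------+------------
Atwood  | 4          
Le Guin | 0          
Tolkien | 3          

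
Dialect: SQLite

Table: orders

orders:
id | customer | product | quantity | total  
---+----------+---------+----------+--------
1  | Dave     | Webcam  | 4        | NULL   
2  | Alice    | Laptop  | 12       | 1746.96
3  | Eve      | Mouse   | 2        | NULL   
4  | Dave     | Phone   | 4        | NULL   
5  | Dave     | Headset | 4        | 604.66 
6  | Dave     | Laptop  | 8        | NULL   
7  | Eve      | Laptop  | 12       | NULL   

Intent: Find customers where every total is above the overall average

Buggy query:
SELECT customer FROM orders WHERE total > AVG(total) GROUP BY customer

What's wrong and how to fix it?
Bug: WHERE evaluates per row before aggregation, so AVG() is unavailable

Fix: Compute the overall average in a scalar subquery and compare each group's MIN against it in HAVING

Corrected query:
SELECT customer FROM orders GROUP BY customer HAVING MIN(total) > (SELECT AVG(total) FROM orders)

Result:
customer
--------
Alice   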